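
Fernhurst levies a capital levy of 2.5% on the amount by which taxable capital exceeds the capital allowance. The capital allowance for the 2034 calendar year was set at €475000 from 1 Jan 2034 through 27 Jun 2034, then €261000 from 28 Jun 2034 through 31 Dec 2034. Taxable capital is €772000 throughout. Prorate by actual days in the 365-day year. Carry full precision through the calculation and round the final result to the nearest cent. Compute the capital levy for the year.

€10165.96

1 Jan – 27 Jun 2034: 178 days, exemption €475000 → (€772000 − €475000) × 2.5% × 178/365 = €3620.9589
28 Jun – 31 Dec 2034: 187 days, exemption €261000 → (€772000 − €261000) × 2.5% × 187/365 = €6545.0000
Total = €10165.9589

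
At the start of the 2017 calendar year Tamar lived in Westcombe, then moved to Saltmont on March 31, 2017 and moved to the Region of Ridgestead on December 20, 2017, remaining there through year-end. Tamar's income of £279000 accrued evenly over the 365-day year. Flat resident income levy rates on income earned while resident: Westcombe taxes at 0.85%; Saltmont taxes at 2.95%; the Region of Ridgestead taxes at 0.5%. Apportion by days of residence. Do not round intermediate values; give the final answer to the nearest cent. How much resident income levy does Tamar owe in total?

Westcombe, January 1 – March 30, 2017: 89 days → £279000 × 0.85% × 89/365 = £578.2562
Saltmont, March 31 – December 19, 2017: 264 days → £279000 × 2.95% × 264/365 = £5953.0192
The Region of Ridgestead, December 20 – December 31, 2017: 12 days → £279000 × 0.5% × 12/365 = £45.8630
Total = £6577.1384

£6577.14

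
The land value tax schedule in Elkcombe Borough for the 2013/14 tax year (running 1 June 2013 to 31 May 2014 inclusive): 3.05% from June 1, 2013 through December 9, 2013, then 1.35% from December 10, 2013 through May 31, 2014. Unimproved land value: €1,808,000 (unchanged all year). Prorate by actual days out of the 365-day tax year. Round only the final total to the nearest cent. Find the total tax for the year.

€40,575.98

June 1 – December 9, 2013: 192 days at 3.05% → €1,808,000 × 3.05% × 192/365 = €29,007.2548
December 10, 2013 – May 31, 2014: 173 days at 1.35% → €1,808,000 × 1.35% × 173/365 = €11,568.7233
Total = €40,575.9781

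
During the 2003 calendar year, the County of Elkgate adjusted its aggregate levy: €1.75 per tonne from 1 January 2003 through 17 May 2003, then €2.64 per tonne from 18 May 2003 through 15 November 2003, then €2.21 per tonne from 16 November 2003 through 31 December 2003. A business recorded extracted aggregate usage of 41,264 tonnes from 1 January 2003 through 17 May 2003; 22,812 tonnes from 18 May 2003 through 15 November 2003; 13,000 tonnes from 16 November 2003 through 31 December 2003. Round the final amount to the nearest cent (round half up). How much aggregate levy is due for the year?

1 January – 17 May 2003: 41,264 tonnes at €1.75/tonne → €72,212.00
18 May – 15 November 2003: 22,812 tonnes at €2.64/tonne → €60,223.68
16 November – 31 December 2003: 13,000 tonnes at €2.21/tonne → €28,730.00

€161,165.68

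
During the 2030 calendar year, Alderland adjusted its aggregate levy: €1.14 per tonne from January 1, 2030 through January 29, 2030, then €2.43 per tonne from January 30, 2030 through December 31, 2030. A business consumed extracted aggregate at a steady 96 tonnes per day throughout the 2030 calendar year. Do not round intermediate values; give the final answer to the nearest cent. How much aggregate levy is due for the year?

€81555.84

January 1 – January 29, 2030: 29 days × 96 tonnes/day = 2,784 tonnes at €1.14/tonne → €3173.76
January 30 – December 31, 2030: 336 days × 96 tonnes/day = 32,256 tonnes at €2.43/tonne → €78382.08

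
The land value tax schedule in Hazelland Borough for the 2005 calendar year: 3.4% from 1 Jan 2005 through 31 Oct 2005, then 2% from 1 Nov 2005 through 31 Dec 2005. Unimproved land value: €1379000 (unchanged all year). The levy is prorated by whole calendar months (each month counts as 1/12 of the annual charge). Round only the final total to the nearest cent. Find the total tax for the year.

€43668.33

1 Jan – 31 Oct 2005: 10 months at 3.4% → €1379000 × 3.4% × 10/12 = €39071.6667
1 Nov – 31 Dec 2005: 2 months at 2% → €1379000 × 2% × 2/12 = €4596.6667
Total = €43668.3333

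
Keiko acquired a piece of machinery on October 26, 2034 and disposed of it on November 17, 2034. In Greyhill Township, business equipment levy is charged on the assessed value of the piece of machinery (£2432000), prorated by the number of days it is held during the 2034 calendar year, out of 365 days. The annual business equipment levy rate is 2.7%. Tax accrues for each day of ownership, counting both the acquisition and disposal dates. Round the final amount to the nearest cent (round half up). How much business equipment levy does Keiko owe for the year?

£4137.73

Days held (October 26 – November 17, 2034): 23 out of 365
Tax = £2432000 × 2.7% × 23/365 = £4137.7315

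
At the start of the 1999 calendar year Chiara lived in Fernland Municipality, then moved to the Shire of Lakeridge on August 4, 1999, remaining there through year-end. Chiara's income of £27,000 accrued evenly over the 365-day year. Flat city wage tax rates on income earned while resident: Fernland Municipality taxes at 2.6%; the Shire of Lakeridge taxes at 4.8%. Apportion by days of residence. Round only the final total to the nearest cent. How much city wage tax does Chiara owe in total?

£946.11

Fernland Municipality, January 1 – August 3, 1999: 215 days → £27,000 × 2.6% × 215/365 = £413.5068
The Shire of Lakeridge, August 4 – December 31, 1999: 150 days → £27,000 × 4.8% × 150/365 = £532.6027
Total = £946.1096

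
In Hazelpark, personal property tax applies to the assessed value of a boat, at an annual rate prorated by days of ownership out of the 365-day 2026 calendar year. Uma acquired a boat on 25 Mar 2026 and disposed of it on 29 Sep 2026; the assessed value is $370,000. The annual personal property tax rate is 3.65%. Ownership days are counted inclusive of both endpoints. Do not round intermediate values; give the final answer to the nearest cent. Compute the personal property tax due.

Days held (25 Mar – 29 Sep 2026): 189 out of 365
Tax = $370,000 × 3.65% × 189/365 = $6,993.0000

$6,993.00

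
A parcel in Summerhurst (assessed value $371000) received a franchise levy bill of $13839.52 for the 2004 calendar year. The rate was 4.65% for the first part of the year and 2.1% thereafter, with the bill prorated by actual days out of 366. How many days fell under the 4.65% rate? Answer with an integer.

234 days

Let d = days at the first rate; then 366 − d days at the second rate.
$371000 × [4.65%·d + 2.1%·(366−d)] / 366 = $13839.52
Solving gives d = 234, so the new rate took effect on 22 August 2004.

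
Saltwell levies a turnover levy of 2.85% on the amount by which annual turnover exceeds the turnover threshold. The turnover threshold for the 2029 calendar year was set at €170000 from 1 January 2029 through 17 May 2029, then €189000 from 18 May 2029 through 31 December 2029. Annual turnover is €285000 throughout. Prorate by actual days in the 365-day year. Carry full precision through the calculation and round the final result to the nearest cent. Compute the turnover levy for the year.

1 January – 17 May 2029: 137 days, exemption €170000 → (€285000 − €170000) × 2.85% × 137/365 = €1230.1849
18 May – 31 December 2029: 228 days, exemption €189000 → (€285000 − €189000) × 2.85% × 228/365 = €1709.0630
Total = €2939.2479

€2939.25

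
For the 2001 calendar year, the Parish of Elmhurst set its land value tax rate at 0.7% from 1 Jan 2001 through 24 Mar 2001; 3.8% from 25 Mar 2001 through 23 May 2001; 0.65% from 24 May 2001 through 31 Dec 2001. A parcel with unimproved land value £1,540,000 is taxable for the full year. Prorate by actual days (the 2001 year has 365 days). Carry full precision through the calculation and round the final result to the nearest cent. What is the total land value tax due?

£18,159.34

1 Jan – 24 Mar 2001: 83 days at 0.7% → £1,540,000 × 0.7% × 83/365 = £2,451.3425
25 Mar – 23 May 2001: 60 days at 3.8% → £1,540,000 × 3.8% × 60/365 = £9,619.7260
24 May – 31 Dec 2001: 222 days at 0.65% → £1,540,000 × 0.65% × 222/365 = £6,088.2740
Total = £18,159.3425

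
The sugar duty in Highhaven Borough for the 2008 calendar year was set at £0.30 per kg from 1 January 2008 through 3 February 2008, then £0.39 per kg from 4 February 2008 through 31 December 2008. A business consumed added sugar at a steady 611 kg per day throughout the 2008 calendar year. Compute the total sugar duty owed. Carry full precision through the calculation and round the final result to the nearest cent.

£85344.48

1 January – 3 February 2008: 34 days × 611 kg/day = 20,774 kg at £0.30/kg → £6232.20
4 February – 31 December 2008: 332 days × 611 kg/day = 202,852 kg at £0.39/kg → £79112.28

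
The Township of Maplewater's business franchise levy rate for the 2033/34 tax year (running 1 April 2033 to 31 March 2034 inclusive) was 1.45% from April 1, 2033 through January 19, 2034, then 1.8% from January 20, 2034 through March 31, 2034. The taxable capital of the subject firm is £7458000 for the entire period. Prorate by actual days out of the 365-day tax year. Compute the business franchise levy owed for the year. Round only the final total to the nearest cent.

£113218.57

April 1, 2033 – January 19, 2034: 294 days at 1.45% → £7458000 × 1.45% × 294/365 = £87105.3534
January 20 – March 31, 2034: 71 days at 1.8% → £7458000 × 1.8% × 71/365 = £26113.2164
Total = £113218.5699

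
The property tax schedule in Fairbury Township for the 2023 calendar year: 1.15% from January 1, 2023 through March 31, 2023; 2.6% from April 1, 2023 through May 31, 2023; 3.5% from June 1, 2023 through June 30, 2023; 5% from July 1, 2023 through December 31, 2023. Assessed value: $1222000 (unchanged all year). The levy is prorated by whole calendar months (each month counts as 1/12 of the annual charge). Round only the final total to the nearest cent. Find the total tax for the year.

$42922.75

January 1 – March 31, 2023: 3 months at 1.15% → $1222000 × 1.15% × 3/12 = $3513.2500
April 1 – May 31, 2023: 2 months at 2.6% → $1222000 × 2.6% × 2/12 = $5295.3333
June 1 – June 30, 2023: 1 month at 3.5% → $1222000 × 3.5% × 1/12 = $3564.1667
July 1 – December 31, 2023: 6 months at 5% → $1222000 × 5% × 6/12 = $30550.0000
Total = $42922.7500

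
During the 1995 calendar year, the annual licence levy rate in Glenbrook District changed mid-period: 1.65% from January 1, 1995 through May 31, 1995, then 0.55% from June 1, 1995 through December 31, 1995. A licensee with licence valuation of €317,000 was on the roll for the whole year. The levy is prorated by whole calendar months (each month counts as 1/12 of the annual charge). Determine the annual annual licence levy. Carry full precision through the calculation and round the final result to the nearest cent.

January 1 – May 31, 1995: 5 months at 1.65% → €317,000 × 1.65% × 5/12 = €2,179.3750
June 1 – December 31, 1995: 7 months at 0.55% → €317,000 × 0.55% × 7/12 = €1,017.0417
Total = €3,196.4167

€3,196.42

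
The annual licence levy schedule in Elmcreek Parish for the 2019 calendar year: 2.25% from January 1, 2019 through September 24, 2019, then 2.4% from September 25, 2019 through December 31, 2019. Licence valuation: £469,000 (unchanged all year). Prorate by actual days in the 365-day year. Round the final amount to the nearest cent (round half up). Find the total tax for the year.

£10,741.38

January 1 – September 24, 2019: 267 days at 2.25% → £469,000 × 2.25% × 267/365 = £7,719.2260
September 25 – December 31, 2019: 98 days at 2.4% → £469,000 × 2.4% × 98/365 = £3,022.1589
Total = £10,741.3849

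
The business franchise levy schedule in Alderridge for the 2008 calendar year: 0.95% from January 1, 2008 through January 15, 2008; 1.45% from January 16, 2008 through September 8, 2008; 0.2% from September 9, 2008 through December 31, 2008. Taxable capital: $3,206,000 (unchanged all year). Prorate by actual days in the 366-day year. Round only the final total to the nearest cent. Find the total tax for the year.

$33,347.66

January 1 – January 15, 2008: 15 days at 0.95% → $3,206,000 × 0.95% × 15/366 = $1,248.2377
January 16 – September 8, 2008: 237 days at 1.45% → $3,206,000 × 1.45% × 237/366 = $30,102.2377
September 9 – December 31, 2008: 114 days at 0.2% → $3,206,000 × 0.2% × 114/366 = $1,997.1803
Total = $33,347.6557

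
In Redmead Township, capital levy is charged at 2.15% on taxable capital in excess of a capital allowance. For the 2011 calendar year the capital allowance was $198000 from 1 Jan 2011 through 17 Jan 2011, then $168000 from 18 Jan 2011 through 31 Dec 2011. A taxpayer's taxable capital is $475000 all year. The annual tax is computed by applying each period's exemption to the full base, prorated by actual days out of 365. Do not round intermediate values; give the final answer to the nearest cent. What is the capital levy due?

$6570.46

1 Jan – 17 Jan 2011: 17 days, exemption $198000 → ($475000 − $198000) × 2.15% × 17/365 = $277.3795
18 Jan – 31 Dec 2011: 348 days, exemption $168000 → ($475000 − $168000) × 2.15% × 348/365 = $6293.0795
Total = $6570.4589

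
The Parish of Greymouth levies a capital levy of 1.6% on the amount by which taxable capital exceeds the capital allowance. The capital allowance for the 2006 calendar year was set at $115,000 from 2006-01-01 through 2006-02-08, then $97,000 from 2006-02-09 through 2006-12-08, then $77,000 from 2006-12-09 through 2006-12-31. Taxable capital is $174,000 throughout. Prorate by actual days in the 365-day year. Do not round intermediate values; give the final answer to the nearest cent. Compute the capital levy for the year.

$1,221.39

2006-01-01 to 2006-02-08: 39 days, exemption $115,000 → ($174,000 − $115,000) × 1.6% × 39/365 = $100.8658
2006-02-09 to 2006-12-08: 303 days, exemption $97,000 → ($174,000 − $97,000) × 1.6% × 303/365 = $1,022.7288
2006-12-09 to 2006-12-31: 23 days, exemption $77,000 → ($174,000 − $77,000) × 1.6% × 23/365 = $97.7973
Total = $1,221.3918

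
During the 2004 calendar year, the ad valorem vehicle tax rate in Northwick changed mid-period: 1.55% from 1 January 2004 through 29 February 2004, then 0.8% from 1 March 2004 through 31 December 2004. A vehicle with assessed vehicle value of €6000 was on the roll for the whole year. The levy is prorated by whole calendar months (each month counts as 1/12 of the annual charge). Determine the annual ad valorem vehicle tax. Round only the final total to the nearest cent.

1 January – 29 February 2004: 2 months at 1.55% → €6000 × 1.55% × 2/12 = €15.5000
1 March – 31 December 2004: 10 months at 0.8% → €6000 × 0.8% × 10/12 = €40.0000
Total = €55.5000

€55.50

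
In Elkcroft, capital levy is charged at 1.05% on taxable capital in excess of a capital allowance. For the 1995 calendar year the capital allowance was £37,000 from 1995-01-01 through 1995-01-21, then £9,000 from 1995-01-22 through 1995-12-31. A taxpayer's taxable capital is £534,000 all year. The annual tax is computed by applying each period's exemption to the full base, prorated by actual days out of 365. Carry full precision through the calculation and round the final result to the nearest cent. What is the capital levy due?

1995-01-01 to 1995-01-21: 21 days, exemption £37,000 → (£534,000 − £37,000) × 1.05% × 21/365 = £300.2425
1995-01-22 to 1995-12-31: 344 days, exemption £9,000 → (£534,000 − £9,000) × 1.05% × 344/365 = £5,195.3425
Total = £5,495.5849

£5,495.58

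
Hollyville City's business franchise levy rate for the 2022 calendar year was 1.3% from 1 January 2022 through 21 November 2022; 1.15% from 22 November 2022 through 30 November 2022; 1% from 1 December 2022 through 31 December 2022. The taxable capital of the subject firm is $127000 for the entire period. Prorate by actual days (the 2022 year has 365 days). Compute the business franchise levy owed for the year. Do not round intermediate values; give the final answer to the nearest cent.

1 January – 21 November 2022: 325 days at 1.3% → $127000 × 1.3% × 325/365 = $1470.0685
22 November – 30 November 2022: 9 days at 1.15% → $127000 × 1.15% × 9/365 = $36.0123
1 December – 31 December 2022: 31 days at 1% → $127000 × 1% × 31/365 = $107.8630
Total = $1613.9438

$1613.94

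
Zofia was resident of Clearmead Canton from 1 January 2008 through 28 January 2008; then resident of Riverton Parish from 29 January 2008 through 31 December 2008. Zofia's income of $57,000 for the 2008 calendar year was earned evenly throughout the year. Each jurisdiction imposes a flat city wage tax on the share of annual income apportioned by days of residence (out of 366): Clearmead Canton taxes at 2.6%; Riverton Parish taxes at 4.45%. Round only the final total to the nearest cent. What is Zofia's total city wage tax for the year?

$2,455.83

Clearmead Canton, 1 January – 28 January 2008: 28 days → $57,000 × 2.6% × 28/366 = $113.3770
Riverton Parish, 29 January – 31 December 2008: 338 days → $57,000 × 4.45% × 338/366 = $2,342.4508
Total = $2,455.8279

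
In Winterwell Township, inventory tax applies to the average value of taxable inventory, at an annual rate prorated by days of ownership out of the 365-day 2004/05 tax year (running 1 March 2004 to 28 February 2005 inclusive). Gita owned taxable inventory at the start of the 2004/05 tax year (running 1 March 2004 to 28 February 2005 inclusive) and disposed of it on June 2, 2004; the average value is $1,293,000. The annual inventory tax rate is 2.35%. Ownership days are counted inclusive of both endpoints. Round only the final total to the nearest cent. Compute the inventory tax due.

$7,825.31

Days held (March 1 – June 2, 2004): 94 out of 365
Tax = $1,293,000 × 2.35% × 94/365 = $7,825.3068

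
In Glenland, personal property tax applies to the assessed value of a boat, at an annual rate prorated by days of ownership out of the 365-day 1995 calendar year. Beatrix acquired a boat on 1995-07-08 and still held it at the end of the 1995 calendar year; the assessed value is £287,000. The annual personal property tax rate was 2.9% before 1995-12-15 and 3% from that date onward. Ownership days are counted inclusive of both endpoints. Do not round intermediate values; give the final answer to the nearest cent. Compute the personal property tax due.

1995-07-08 to 1995-12-14: 160 days at 2.9% → £287,000 × 2.9% × 160/365 = £3,648.4384
1995-12-15 to 1995-12-31: 17 days at 3% → £287,000 × 3% × 17/365 = £401.0137
Total = £4,049.4521

£4,049.45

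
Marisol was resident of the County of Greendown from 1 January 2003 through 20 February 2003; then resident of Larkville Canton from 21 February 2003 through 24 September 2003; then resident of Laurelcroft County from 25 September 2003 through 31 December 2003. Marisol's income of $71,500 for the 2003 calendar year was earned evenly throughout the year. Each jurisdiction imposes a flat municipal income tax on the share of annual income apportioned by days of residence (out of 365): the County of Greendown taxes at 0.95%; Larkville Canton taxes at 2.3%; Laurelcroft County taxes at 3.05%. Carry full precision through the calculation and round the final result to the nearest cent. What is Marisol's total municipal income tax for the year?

$1,653.61

The County of Greendown, 1 January – 20 February 2003: 51 days → $71,500 × 0.95% × 51/365 = $94.9089
Larkville Canton, 21 February – 24 September 2003: 216 days → $71,500 × 2.3% × 216/365 = $973.1836
Laurelcroft County, 25 September – 31 December 2003: 98 days → $71,500 × 3.05% × 98/365 = $585.5164
Total = $1,653.6089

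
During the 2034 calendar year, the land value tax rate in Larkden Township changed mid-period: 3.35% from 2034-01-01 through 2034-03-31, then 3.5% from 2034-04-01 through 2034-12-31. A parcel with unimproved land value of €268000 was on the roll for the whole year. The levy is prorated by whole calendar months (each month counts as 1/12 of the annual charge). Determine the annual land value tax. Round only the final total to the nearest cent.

2034-01-01 to 2034-03-31: 3 months at 3.35% → €268000 × 3.35% × 3/12 = €2244.5000
2034-04-01 to 2034-12-31: 9 months at 3.5% → €268000 × 3.5% × 9/12 = €7035.0000
Total = €9279.5000

€9279.50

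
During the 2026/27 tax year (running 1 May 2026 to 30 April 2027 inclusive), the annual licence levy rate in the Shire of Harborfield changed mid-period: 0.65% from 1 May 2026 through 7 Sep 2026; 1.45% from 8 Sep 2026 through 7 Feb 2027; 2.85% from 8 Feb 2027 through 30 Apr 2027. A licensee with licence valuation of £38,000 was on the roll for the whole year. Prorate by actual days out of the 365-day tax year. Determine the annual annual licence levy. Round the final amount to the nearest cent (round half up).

£562.24

1 May – 7 Sep 2026: 130 days at 0.65% → £38,000 × 0.65% × 130/365 = £87.9726
8 Sep 2026 – 7 Feb 2027: 153 days at 1.45% → £38,000 × 1.45% × 153/365 = £230.9671
8 Feb – 30 Apr 2027: 82 days at 2.85% → £38,000 × 2.85% × 82/365 = £243.3041
Total = £562.2438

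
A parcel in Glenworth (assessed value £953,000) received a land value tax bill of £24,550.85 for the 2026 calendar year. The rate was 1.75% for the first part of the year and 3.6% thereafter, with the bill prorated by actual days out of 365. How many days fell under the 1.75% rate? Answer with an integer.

Let d = days at the first rate; then 365 − d days at the second rate.
£953,000 × [1.75%·d + 3.6%·(365−d)] / 365 = £24,550.85
Solving gives d = 202, so the new rate took effect on 22 Jul 2026.

202 days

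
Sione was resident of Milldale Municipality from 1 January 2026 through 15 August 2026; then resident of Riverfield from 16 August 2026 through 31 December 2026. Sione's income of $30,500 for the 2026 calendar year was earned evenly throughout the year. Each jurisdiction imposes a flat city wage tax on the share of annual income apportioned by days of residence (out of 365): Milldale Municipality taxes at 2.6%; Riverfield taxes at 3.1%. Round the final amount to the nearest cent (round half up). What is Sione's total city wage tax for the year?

$850.66

Milldale Municipality, 1 January – 15 August 2026: 227 days → $30,500 × 2.6% × 227/365 = $493.1808
Riverfield, 16 August – 31 December 2026: 138 days → $30,500 × 3.1% × 138/365 = $357.4767
Total = $850.6575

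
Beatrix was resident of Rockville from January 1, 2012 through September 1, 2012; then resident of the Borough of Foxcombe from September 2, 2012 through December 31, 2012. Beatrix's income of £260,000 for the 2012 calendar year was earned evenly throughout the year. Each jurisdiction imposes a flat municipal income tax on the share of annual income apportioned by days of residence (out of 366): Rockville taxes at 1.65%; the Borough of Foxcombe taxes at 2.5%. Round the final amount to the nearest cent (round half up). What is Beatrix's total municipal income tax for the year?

£5,020.63

Rockville, January 1 – September 1, 2012: 245 days → £260,000 × 1.65% × 245/366 = £2,871.7213
The Borough of Foxcombe, September 2 – December 31, 2012: 121 days → £260,000 × 2.5% × 121/366 = £2,148.9071
Total = £5,020.6284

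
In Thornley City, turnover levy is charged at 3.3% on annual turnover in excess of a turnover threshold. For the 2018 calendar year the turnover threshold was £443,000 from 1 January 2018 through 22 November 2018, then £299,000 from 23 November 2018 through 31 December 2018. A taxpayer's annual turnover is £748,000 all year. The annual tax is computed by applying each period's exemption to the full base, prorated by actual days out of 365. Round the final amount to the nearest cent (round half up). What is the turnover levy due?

£10,572.75

1 January – 22 November 2018: 326 days, exemption £443,000 → (£748,000 − £443,000) × 3.3% × 326/365 = £8,989.5616
23 November – 31 December 2018: 39 days, exemption £299,000 → (£748,000 − £299,000) × 3.3% × 39/365 = £1,583.1863
Total = £10,572.7479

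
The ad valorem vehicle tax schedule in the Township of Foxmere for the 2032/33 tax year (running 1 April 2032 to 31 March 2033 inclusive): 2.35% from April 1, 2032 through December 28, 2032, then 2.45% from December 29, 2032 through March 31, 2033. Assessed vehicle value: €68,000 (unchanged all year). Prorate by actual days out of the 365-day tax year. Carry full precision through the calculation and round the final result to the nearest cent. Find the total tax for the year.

€1,615.33

April 1 – December 28, 2032: 272 days at 2.35% → €68,000 × 2.35% × 272/365 = €1,190.8384
December 29, 2032 – March 31, 2033: 93 days at 2.45% → €68,000 × 2.45% × 93/365 = €424.4877
Total = €1,615.3260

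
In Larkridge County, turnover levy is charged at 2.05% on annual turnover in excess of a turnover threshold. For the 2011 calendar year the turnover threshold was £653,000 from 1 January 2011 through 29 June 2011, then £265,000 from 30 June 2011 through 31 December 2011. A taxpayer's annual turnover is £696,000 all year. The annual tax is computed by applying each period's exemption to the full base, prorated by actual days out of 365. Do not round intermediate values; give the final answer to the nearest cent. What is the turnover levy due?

£4,912.98

1 January – 29 June 2011: 180 days, exemption £653,000 → (£696,000 − £653,000) × 2.05% × 180/365 = £434.7123
30 June – 31 December 2011: 185 days, exemption £265,000 → (£696,000 − £265,000) × 2.05% × 185/365 = £4,478.2671
Total = £4,912.9795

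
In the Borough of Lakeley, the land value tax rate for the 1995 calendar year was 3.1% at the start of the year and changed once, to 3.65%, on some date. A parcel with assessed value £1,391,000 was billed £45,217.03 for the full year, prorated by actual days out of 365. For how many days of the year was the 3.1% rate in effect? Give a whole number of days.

265 days

Let d = days at the first rate; then 365 − d days at the second rate.
£1,391,000 × [3.1%·d + 3.65%·(365−d)] / 365 = £45,217.03
Solving gives d = 265, so the new rate took effect on 23 September 1995.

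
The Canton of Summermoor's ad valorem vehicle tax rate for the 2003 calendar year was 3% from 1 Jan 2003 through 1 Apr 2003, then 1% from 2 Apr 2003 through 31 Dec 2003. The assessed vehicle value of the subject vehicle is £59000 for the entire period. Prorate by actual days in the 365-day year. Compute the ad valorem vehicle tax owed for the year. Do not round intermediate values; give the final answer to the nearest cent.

1 Jan – 1 Apr 2003: 91 days at 3% → £59000 × 3% × 91/365 = £441.2877
2 Apr – 31 Dec 2003: 274 days at 1% → £59000 × 1% × 274/365 = £442.9041
Total = £884.1918

£884.19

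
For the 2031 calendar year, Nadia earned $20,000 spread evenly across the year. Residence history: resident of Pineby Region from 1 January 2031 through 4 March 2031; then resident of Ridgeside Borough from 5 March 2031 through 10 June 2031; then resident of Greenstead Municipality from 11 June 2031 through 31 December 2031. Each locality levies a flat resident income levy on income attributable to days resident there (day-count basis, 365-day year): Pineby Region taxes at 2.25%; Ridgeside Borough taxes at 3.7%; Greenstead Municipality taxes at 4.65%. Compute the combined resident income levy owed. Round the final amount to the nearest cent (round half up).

$796.14

Pineby Region, 1 January – 4 March 2031: 63 days → $20,000 × 2.25% × 63/365 = $77.6712
Ridgeside Borough, 5 March – 10 June 2031: 98 days → $20,000 × 3.7% × 98/365 = $198.6849
Greenstead Municipality, 11 June – 31 December 2031: 204 days → $20,000 × 4.65% × 204/365 = $519.7808
Total = $796.1370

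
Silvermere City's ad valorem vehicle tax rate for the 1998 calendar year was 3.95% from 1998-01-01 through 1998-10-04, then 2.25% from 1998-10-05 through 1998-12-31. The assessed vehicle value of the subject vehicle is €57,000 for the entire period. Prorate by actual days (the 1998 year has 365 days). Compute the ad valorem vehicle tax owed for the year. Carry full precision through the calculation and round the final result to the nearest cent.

€2,017.88

1998-01-01 to 1998-10-04: 277 days at 3.95% → €57,000 × 3.95% × 277/365 = €1,708.6726
1998-10-05 to 1998-12-31: 88 days at 2.25% → €57,000 × 2.25% × 88/365 = €309.2055
Total = €2,017.8781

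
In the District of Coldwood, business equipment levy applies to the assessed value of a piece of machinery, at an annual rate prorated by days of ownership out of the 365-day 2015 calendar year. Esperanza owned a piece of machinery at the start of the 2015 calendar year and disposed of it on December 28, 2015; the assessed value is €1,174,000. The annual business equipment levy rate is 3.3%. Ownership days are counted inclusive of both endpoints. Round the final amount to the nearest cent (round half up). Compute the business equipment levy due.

Days held (January 1 – December 28, 2015): 362 out of 365
Tax = €1,174,000 × 3.3% × 362/365 = €38,423.5726

€38,423.57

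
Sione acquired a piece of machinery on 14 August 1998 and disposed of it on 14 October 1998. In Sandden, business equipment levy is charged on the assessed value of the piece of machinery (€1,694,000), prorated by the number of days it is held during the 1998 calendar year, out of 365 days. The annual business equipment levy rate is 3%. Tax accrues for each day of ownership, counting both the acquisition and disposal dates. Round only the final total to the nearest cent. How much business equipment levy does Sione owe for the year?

Days held (14 August – 14 October 1998): 62 out of 365
Tax = €1,694,000 × 3% × 62/365 = €8,632.4384

€8,632.44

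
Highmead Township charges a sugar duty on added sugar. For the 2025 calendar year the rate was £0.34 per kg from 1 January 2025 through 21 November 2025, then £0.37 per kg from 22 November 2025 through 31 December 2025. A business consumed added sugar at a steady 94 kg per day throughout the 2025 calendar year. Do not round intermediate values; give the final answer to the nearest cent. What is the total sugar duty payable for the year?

£11,778.20

1 January – 21 November 2025: 325 days × 94 kg/day = 30,550 kg at £0.34/kg → £10,387.00
22 November – 31 December 2025: 40 days × 94 kg/day = 3,760 kg at £0.37/kg → £1,391.20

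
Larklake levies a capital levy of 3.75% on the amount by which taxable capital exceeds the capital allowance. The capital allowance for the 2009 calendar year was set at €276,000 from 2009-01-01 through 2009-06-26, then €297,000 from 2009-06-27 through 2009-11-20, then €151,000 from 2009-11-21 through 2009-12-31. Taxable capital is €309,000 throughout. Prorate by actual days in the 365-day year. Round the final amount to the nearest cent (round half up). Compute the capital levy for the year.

2009-01-01 to 2009-06-26: 177 days, exemption €276,000 → (€309,000 − €276,000) × 3.75% × 177/365 = €600.1027
2009-06-27 to 2009-11-20: 147 days, exemption €297,000 → (€309,000 − €297,000) × 3.75% × 147/365 = €181.2329
2009-11-21 to 2009-12-31: 41 days, exemption €151,000 → (€309,000 − €151,000) × 3.75% × 41/365 = €665.5479
Total = €1,446.8836

€1,446.88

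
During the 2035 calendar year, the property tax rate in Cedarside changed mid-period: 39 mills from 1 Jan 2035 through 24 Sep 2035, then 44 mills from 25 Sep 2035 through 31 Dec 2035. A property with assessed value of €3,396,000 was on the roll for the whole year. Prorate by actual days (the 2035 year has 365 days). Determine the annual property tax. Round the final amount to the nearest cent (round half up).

€137,003.01

1 Jan – 24 Sep 2035: 267 days at 39 mills → €3,396,000 × 3.9% × 267/365 = €96,883.6932
25 Sep – 31 Dec 2035: 98 days at 44 mills → €3,396,000 × 4.4% × 98/365 = €40,119.3205
Total = €137,003.0137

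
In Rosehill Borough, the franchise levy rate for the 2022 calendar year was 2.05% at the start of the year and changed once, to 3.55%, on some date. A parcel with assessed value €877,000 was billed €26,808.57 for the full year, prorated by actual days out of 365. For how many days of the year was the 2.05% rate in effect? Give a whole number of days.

120 days

Let d = days at the first rate; then 365 − d days at the second rate.
€877,000 × [2.05%·d + 3.55%·(365−d)] / 365 = €26,808.57
Solving gives d = 120, so the new rate took effect on 1 May 2022.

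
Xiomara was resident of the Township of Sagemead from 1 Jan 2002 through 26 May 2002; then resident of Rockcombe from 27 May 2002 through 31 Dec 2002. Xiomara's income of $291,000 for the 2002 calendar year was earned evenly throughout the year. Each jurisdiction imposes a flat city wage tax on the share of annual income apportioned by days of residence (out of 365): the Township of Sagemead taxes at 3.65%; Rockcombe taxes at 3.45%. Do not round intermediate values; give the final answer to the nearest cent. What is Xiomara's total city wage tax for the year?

$10,272.30

The Township of Sagemead, 1 Jan – 26 May 2002: 146 days → $291,000 × 3.65% × 146/365 = $4,248.6000
Rockcombe, 27 May – 31 Dec 2002: 219 days → $291,000 × 3.45% × 219/365 = $6,023.7000
Total = $10,272.3000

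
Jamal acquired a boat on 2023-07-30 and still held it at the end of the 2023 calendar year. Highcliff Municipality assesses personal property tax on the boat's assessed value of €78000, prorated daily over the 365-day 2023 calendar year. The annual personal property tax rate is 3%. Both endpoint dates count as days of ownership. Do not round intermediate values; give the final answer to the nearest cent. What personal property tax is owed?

Days held (2023-07-30 to 2023-12-31): 155 out of 365
Tax = €78000 × 3% × 155/365 = €993.6986

€993.70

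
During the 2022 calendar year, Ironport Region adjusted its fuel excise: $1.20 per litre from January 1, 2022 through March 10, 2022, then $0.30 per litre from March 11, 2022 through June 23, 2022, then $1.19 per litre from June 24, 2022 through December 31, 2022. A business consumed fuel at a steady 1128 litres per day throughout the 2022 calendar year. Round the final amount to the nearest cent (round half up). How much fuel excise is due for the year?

January 1 – March 10, 2022: 69 days × 1128 litres/day = 77,832 litres at $1.20/litre → $93,398.40
March 11 – June 23, 2022: 105 days × 1128 litres/day = 118,440 litres at $0.30/litre → $35,532.00
June 24 – December 31, 2022: 191 days × 1128 litres/day = 215,448 litres at $1.19/litre → $256,383.12

$385,313.52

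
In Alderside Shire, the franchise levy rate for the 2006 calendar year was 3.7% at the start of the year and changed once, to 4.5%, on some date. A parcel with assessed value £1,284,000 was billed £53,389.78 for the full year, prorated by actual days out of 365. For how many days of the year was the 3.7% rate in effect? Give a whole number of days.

Let d = days at the first rate; then 365 − d days at the second rate.
£1,284,000 × [3.7%·d + 4.5%·(365−d)] / 365 = £53,389.78
Solving gives d = 156, so the new rate took effect on 6 Jun 2006.

156 days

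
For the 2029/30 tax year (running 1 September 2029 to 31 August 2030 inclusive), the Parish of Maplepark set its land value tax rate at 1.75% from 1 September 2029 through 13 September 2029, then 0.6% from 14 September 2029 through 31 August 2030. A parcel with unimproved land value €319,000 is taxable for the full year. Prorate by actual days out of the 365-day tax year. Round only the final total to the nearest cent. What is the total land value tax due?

1 September – 13 September 2029: 13 days at 1.75% → €319,000 × 1.75% × 13/365 = €198.8288
14 September 2029 – 31 August 2030: 352 days at 0.6% → €319,000 × 0.6% × 352/365 = €1,845.8301
Total = €2,044.6589

€2,044.66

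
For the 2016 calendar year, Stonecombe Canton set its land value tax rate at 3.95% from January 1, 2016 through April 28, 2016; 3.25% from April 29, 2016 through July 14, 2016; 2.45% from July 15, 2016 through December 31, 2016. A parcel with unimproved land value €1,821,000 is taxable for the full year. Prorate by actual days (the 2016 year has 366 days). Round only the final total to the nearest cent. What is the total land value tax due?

January 1 – April 28, 2016: 119 days at 3.95% → €1,821,000 × 3.95% × 119/366 = €23,386.9139
April 29 – July 14, 2016: 77 days at 3.25% → €1,821,000 × 3.25% × 77/366 = €12,450.9631
July 15 – December 31, 2016: 170 days at 2.45% → €1,821,000 × 2.45% × 170/366 = €20,722.5820
Total = €56,560.4590

€56,560.46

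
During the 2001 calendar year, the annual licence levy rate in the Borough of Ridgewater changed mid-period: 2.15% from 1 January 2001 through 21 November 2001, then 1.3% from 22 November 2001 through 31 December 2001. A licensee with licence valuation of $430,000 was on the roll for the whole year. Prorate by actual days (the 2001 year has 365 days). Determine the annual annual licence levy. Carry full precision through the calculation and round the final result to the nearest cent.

$8,844.45

1 January – 21 November 2001: 325 days at 2.15% → $430,000 × 2.15% × 325/365 = $8,231.8493
22 November – 31 December 2001: 40 days at 1.3% → $430,000 × 1.3% × 40/365 = $612.6027
Total = $8,844.4521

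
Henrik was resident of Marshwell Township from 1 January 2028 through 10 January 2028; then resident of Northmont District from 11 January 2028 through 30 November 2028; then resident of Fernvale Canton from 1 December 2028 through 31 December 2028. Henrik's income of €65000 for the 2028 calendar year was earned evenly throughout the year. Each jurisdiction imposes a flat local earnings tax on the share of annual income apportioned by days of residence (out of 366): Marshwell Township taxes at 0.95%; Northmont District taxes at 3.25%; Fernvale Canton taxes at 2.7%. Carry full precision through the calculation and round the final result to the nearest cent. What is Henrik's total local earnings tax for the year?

Marshwell Township, 1 January – 10 January 2028: 10 days → €65000 × 0.95% × 10/366 = €16.8716
Northmont District, 11 January – 30 November 2028: 325 days → €65000 × 3.25% × 325/366 = €1875.8538
Fernvale Canton, 1 December – 31 December 2028: 31 days → €65000 × 2.7% × 31/366 = €148.6475
Total = €2041.3730

€2041.37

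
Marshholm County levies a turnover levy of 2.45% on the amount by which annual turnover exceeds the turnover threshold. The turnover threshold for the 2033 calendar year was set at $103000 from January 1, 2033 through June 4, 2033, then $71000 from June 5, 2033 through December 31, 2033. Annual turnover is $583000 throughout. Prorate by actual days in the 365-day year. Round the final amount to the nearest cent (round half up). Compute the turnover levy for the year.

$12211.07

January 1 – June 4, 2033: 155 days, exemption $103000 → ($583000 − $103000) × 2.45% × 155/365 = $4993.9726
June 5 – December 31, 2033: 210 days, exemption $71000 → ($583000 − $71000) × 2.45% × 210/365 = $7217.0959
Total = $12211.0685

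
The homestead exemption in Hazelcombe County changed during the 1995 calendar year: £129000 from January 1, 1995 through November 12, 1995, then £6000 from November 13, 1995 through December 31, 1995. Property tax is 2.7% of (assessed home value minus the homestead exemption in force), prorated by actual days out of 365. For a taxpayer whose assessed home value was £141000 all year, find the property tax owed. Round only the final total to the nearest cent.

January 1 – November 12, 1995: 316 days, exemption £129000 → (£141000 − £129000) × 2.7% × 316/365 = £280.5041
November 13 – December 31, 1995: 49 days, exemption £6000 → (£141000 − £6000) × 2.7% × 49/365 = £489.3288
Total = £769.8329

£769.83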